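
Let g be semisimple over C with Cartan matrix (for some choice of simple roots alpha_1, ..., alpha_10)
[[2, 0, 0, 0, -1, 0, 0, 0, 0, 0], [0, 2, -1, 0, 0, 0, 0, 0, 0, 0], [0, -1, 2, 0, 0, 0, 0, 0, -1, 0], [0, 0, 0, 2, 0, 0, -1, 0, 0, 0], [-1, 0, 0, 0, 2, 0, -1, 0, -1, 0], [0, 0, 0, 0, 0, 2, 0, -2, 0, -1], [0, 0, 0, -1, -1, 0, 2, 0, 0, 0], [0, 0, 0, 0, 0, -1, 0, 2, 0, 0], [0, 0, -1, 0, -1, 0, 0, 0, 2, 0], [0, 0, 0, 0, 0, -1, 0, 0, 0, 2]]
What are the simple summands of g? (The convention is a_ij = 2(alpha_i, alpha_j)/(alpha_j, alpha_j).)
The diagram associated to this matrix has two connected components: the simple roots {alpha_6, alpha_8, alpha_10} form a chain of 3 nodes with a double edge at one end; the terminal node there is the unique short simple root (B_3), and {alpha_1, alpha_2, alpha_3, alpha_4, alpha_5, alpha_7, alpha_9} form a chain of 6 nodes with one extra node attached to the third node from one end (E_7). A semisimple Lie algebra decomposes uniquely as the direct sum of simple ideals, one per connected component of its Dynkin diagram, so g ≅ B_3 ⊕ E_7 (dimension 21 + 133 = 154).

B_3 (so(7)) ⊕ E_7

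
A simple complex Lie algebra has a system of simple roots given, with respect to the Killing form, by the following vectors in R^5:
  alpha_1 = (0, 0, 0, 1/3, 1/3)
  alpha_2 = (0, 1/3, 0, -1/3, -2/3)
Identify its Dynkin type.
G_2

Compute the Cartan integers a_ij = 2(alpha_i, alpha_j)/(alpha_j, alpha_j); the resulting 2x2 Cartan matrix is
[[2, -1], [-3, 2]].
The roots have two lengths (squared-length ratio 3:1); the short ones are alpha_{1}. The associated Dynkin diagram is two nodes joined by a triple edge (G_2), so the type is G_2.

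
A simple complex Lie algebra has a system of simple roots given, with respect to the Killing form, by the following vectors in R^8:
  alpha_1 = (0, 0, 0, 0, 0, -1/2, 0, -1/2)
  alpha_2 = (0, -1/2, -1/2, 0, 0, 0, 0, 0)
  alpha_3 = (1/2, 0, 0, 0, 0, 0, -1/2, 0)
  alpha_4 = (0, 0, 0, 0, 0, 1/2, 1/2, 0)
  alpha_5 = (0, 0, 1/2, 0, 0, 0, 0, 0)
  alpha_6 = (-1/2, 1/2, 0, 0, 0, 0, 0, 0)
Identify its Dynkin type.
B_6

Compute the Cartan integers a_ij = 2(alpha_i, alpha_j)/(alpha_j, alpha_j); the resulting 6x6 Cartan matrix is
[[2, 0, 0, -1, 0, 0], [0, 2, 0, 0, -2, -1], [0, 0, 2, -1, 0, -1], [-1, 0, -1, 2, 0, 0], [0, -1, 0, 0, 2, 0], [0, -1, -1, 0, 0, 2]].
The roots have two lengths (squared-length ratio 2:1); the short ones are alpha_{5}. The associated Dynkin diagram is a chain of 6 nodes with a double edge at one end; the terminal node there is the unique short simple root (B_6), so the type is B_6 (the algebra so(13)).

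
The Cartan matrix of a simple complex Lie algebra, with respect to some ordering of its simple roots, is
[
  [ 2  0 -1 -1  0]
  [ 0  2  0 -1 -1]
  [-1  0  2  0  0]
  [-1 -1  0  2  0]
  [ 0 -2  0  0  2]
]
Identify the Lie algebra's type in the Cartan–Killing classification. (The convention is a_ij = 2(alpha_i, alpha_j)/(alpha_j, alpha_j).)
The matrix has rank 5 with 2's on the diagonal. Reading the off-diagonal entries as Dynkin edges (a single edge where a_ij = a_ji = -1; a double or triple edge where a_ij * a_ji = 2 or 3), the diagram is a chain of 5 nodes with a double edge at one end; the terminal node there is the unique long simple root (C_5). One simple-root ordering that puts it in standard form is (alpha_3, alpha_1, alpha_4, alpha_2, alpha_5). So the algebra is type C_5, i.e. sp(10).

type C_5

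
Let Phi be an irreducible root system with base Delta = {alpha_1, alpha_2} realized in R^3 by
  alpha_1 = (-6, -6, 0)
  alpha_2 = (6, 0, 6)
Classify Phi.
Compute the Cartan integers a_ij = 2(alpha_i, alpha_j)/(alpha_j, alpha_j); the resulting 2x2 Cartan matrix is
[[2, -1], [-1, 2]].
All simple roots have the same length, so the diagram is simply laced. The associated Dynkin diagram is a chain of 2 nodes with single edges (A_2), so the type is A_2 (the algebra sl(3)).

type A_2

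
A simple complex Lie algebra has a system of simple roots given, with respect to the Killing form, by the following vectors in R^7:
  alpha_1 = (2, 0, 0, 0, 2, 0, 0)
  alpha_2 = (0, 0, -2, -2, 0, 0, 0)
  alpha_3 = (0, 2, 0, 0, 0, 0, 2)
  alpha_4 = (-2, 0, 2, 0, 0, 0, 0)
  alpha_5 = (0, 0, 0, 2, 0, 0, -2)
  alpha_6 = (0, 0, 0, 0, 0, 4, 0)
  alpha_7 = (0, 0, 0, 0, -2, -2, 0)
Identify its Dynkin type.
type C_7

Compute the Cartan integers a_ij = 2(alpha_i, alpha_j)/(alpha_j, alpha_j); the resulting 7x7 Cartan matrix is
[[2, 0, 0, -1, 0, 0, -1], [0, 2, 0, -1, -1, 0, 0], [0, 0, 2, 0, -1, 0, 0], [-1, -1, 0, 2, 0, 0, 0], [0, -1, -1, 0, 2, 0, 0], [0, 0, 0, 0, 0, 2, -2], [-1, 0, 0, 0, 0, -1, 2]].
The roots have two lengths (squared-length ratio 2:1); the short ones are alpha_{1,2,3,4,5,7}. The associated Dynkin diagram is a chain of 7 nodes with a double edge at one end; the terminal node there is the unique long simple root (C_7), so the type is C_7 (the algebra sp(14)).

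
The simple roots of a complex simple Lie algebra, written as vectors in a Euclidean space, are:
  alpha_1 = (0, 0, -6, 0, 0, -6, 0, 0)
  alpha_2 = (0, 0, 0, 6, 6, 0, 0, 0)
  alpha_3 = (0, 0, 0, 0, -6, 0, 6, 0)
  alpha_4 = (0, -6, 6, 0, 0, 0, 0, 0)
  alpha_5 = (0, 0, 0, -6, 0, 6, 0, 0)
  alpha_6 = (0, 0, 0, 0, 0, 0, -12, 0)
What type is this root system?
Compute the Cartan integers a_ij = 2(alpha_i, alpha_j)/(alpha_j, alpha_j); the resulting 6x6 Cartan matrix is
[[2, 0, 0, -1, -1, 0], [0, 2, -1, 0, -1, 0], [0, -1, 2, 0, 0, -1], [-1, 0, 0, 2, 0, 0], [-1, -1, 0, 0, 2, 0], [0, 0, -2, 0, 0, 2]].
The roots have two lengths (squared-length ratio 2:1); the short ones are alpha_{1,2,3,4,5}. The associated Dynkin diagram is a chain of 6 nodes with a double edge at one end; the terminal node there is the unique long simple root (C_6), so the type is C_6 (the algebra sp(12)).

type C_6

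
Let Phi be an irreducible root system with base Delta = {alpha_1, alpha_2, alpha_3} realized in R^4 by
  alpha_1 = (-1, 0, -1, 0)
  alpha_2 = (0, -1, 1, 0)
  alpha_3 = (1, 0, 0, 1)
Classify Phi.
A_3

Compute the Cartan integers a_ij = 2(alpha_i, alpha_j)/(alpha_j, alpha_j); the resulting 3x3 Cartan matrix is
[[2, -1, -1], [-1, 2, 0], [-1, 0, 2]].
All simple roots have the same length, so the diagram is simply laced. The associated Dynkin diagram is a chain of 3 nodes with single edges (A_3), so the type is A_3 (the algebra sl(4)).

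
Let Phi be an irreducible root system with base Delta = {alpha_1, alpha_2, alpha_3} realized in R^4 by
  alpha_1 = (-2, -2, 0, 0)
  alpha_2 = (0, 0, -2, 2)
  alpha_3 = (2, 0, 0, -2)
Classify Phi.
Compute the Cartan integers a_ij = 2(alpha_i, alpha_j)/(alpha_j, alpha_j); the resulting 3x3 Cartan matrix is
[[2, 0, -1], [0, 2, -1], [-1, -1, 2]].
All simple roots have the same length, so the diagram is simply laced. The associated Dynkin diagram is a chain of 3 nodes with single edges (A_3), so the type is A_3 (the algebra sl(4)).

A_3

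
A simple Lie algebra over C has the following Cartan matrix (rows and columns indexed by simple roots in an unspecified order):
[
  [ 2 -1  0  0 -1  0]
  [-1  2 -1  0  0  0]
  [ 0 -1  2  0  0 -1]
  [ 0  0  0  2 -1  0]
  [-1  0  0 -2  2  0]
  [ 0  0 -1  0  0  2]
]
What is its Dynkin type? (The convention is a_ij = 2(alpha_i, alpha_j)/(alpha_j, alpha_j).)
The matrix has rank 6 with 2's on the diagonal. Reading the off-diagonal entries as Dynkin edges (a single edge where a_ij = a_ji = -1; a double or triple edge where a_ij * a_ji = 2 or 3), the diagram is a chain of 6 nodes with a double edge at one end; the terminal node there is the unique short simple root (B_6). One simple-root ordering that puts it in standard form is (alpha_6, alpha_3, alpha_2, alpha_1, alpha_5, alpha_4). So the algebra is type B_6, i.e. so(13).

B_6 (so(13))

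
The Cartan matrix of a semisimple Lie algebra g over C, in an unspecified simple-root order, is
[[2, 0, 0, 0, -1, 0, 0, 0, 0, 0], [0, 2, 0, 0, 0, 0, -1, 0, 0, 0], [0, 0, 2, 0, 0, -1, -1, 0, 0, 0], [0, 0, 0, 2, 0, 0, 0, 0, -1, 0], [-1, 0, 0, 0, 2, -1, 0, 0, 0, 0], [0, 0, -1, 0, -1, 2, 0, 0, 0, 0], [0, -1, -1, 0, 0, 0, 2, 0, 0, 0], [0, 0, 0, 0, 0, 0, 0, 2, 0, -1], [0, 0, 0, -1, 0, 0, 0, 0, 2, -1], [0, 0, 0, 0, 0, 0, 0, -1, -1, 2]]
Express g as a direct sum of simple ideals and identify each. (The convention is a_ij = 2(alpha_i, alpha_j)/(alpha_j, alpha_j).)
The diagram associated to this matrix has two connected components: the simple roots {alpha_4, alpha_8, alpha_9, alpha_10} form a chain of 4 nodes with single edges (A_4), and {alpha_1, alpha_2, alpha_3, alpha_5, alpha_6, alpha_7} form a chain of 6 nodes with single edges (A_6). A semisimple Lie algebra decomposes uniquely as the direct sum of simple ideals, one per connected component of its Dynkin diagram, so g ≅ A_4 ⊕ A_6 (dimension 24 + 48 = 72).

A_4 + A_6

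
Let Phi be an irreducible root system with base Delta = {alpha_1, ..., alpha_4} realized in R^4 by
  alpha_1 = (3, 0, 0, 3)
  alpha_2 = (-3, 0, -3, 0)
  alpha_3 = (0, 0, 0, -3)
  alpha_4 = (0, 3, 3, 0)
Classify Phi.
Compute the Cartan integers a_ij = 2(alpha_i, alpha_j)/(alpha_j, alpha_j); the resulting 4x4 Cartan matrix is
[[2, -1, -2, 0], [-1, 2, 0, -1], [-1, 0, 2, 0], [0, -1, 0, 2]].
The roots have two lengths (squared-length ratio 2:1); the short ones are alpha_{3}. The associated Dynkin diagram is a chain of 4 nodes with a double edge at one end; the terminal node there is the unique short simple root (B_4), so the type is B_4 (the algebra so(9)).

B4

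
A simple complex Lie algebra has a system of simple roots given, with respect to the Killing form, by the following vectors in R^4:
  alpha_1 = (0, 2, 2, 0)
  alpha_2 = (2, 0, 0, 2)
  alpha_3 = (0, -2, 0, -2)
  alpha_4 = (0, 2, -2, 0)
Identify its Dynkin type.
D_4 (so(8))

Compute the Cartan integers a_ij = 2(alpha_i, alpha_j)/(alpha_j, alpha_j); the resulting 4x4 Cartan matrix is
[[2, 0, -1, 0], [0, 2, -1, 0], [-1, -1, 2, -1], [0, 0, -1, 2]].
All simple roots have the same length, so the diagram is simply laced. The associated Dynkin diagram is a chain of 2 nodes with a fork of two nodes at one end (D_4), so the type is D_4 (the algebra so(8)).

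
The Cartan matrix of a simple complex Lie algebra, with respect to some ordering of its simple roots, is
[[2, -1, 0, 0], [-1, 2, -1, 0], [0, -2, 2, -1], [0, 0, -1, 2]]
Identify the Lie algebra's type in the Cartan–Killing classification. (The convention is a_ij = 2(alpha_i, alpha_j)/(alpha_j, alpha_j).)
F_4

The matrix has rank 4 with 2's on the diagonal. Reading the off-diagonal entries as Dynkin edges (a single edge where a_ij = a_ji = -1; a double or triple edge where a_ij * a_ji = 2 or 3), the diagram is a chain of 4 nodes with a double edge between the middle two (F_4). One simple-root ordering that puts it in standard form is (alpha_4, alpha_3, alpha_2, alpha_1). So the algebra is type F_4.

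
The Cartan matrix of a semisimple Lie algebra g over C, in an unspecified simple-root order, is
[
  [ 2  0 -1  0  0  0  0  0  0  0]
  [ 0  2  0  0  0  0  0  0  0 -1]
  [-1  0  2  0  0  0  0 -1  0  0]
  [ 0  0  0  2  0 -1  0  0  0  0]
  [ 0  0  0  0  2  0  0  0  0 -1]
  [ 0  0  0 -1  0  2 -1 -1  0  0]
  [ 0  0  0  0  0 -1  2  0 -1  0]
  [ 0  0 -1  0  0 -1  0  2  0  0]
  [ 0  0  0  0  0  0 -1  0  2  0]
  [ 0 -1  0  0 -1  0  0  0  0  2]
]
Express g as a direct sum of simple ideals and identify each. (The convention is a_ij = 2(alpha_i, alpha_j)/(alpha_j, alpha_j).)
The diagram associated to this matrix has two connected components: the simple roots {alpha_2, alpha_5, alpha_10} form a chain of 3 nodes with single edges (A_3), and {alpha_1, alpha_3, alpha_4, alpha_6, alpha_7, alpha_8, alpha_9} form a chain of 6 nodes with one extra node attached to the third node from one end (E_7). A semisimple Lie algebra decomposes uniquely as the direct sum of simple ideals, one per connected component of its Dynkin diagram, so g ≅ A_3 ⊕ E_7 (dimension 15 + 133 = 148).

type A_3 ⊕ type E_7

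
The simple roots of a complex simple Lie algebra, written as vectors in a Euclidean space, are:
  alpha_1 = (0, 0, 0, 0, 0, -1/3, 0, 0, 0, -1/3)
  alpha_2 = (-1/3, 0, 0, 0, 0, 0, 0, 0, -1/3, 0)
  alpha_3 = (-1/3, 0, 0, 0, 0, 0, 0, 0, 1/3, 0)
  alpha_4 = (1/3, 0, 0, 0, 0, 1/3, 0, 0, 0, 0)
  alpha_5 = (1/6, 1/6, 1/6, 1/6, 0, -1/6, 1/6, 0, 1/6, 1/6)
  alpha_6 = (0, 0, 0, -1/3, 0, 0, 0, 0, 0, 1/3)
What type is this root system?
Compute the Cartan integers a_ij = 2(alpha_i, alpha_j)/(alpha_j, alpha_j); the resulting 6x6 Cartan matrix is
[[2, 0, 0, -1, 0, -1], [0, 2, 0, -1, -1, 0], [0, 0, 2, -1, 0, 0], [-1, -1, -1, 2, 0, 0], [0, -1, 0, 0, 2, 0], [-1, 0, 0, 0, 0, 2]].
All simple roots have the same length, so the diagram is simply laced. The associated Dynkin diagram is a chain of 5 nodes with one extra node attached to the third node from one end (E_6), so the type is E_6.

type E_6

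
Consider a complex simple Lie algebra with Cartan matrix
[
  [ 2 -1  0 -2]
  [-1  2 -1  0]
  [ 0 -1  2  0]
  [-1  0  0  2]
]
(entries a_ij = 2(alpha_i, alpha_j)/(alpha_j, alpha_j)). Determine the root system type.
B_4 (so(9))

The matrix has rank 4 with 2's on the diagonal. Reading the off-diagonal entries as Dynkin edges (a single edge where a_ij = a_ji = -1; a double or triple edge where a_ij * a_ji = 2 or 3), the diagram is a chain of 4 nodes with a double edge at one end; the terminal node there is the unique short simple root (B_4). One simple-root ordering that puts it in standard form is (alpha_3, alpha_2, alpha_1, alpha_4). So the algebra is type B_4, i.e. so(9).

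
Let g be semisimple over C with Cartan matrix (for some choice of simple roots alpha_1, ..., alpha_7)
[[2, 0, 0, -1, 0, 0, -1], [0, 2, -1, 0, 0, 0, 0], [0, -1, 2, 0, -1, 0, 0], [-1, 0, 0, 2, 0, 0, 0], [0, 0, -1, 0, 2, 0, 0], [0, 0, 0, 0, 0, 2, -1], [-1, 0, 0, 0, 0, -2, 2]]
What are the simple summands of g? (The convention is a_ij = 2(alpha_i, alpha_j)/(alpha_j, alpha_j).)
A_3 (sl(4)) + B_4 (so(9))

The diagram associated to this matrix has two connected components: the simple roots {alpha_2, alpha_3, alpha_5} form a chain of 3 nodes with single edges (A_3), and {alpha_1, alpha_4, alpha_6, alpha_7} form a chain of 4 nodes with a double edge at one end; the terminal node there is the unique short simple root (B_4). A semisimple Lie algebra decomposes uniquely as the direct sum of simple ideals, one per connected component of its Dynkin diagram, so g ≅ A_3 ⊕ B_4 (dimension 15 + 36 = 51).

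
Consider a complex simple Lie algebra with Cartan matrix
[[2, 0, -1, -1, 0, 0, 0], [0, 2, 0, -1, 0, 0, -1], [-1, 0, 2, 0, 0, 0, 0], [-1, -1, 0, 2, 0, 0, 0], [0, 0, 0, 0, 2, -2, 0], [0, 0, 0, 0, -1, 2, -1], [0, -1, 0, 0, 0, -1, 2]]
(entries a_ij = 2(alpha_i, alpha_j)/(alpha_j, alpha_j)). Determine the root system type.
The matrix has rank 7 with 2's on the diagonal. Reading the off-diagonal entries as Dynkin edges (a single edge where a_ij = a_ji = -1; a double or triple edge where a_ij * a_ji = 2 or 3), the diagram is a chain of 7 nodes with a double edge at one end; the terminal node there is the unique long simple root (C_7). One simple-root ordering that puts it in standard form is (alpha_3, alpha_1, alpha_4, alpha_2, alpha_7, alpha_6, alpha_5). So the algebra is type C_7, i.e. sp(14).

type C_7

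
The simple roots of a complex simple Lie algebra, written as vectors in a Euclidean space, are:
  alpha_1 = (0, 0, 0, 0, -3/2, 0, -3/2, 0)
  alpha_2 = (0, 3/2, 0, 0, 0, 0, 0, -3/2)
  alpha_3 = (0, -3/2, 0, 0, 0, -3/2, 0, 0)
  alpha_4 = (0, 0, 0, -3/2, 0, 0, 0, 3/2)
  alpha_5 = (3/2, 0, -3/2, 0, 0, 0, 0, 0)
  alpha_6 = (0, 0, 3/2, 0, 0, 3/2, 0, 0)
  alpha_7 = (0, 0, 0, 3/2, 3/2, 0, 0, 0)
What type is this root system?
type A_7

Compute the Cartan integers a_ij = 2(alpha_i, alpha_j)/(alpha_j, alpha_j); the resulting 7x7 Cartan matrix is
[[2, 0, 0, 0, 0, 0, -1], [0, 2, -1, -1, 0, 0, 0], [0, -1, 2, 0, 0, -1, 0], [0, -1, 0, 2, 0, 0, -1], [0, 0, 0, 0, 2, -1, 0], [0, 0, -1, 0, -1, 2, 0], [-1, 0, 0, -1, 0, 0, 2]].
All simple roots have the same length, so the diagram is simply laced. The associated Dynkin diagram is a chain of 7 nodes with single edges (A_7), so the type is A_7 (the algebra sl(8)).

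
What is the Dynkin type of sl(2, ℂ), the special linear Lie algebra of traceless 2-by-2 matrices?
type A_1

This is sl(2), which has dimension 2^2 - 1 = 3 and rank 2 - 1 = 1 (a Cartan subalgebra is the diagonal traceless matrices). In the classification of classical Lie algebras, the special linear algebra sl(n+1) has type A_n; here n = 1, so the Dynkin diagram is a chain of 1 nodes with single edges (A_1). Hence the type is A_1.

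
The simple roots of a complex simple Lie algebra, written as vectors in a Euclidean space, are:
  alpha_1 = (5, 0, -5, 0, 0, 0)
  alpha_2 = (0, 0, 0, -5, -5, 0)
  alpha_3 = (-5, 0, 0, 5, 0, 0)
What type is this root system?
A_3

Compute the Cartan integers a_ij = 2(alpha_i, alpha_j)/(alpha_j, alpha_j); the resulting 3x3 Cartan matrix is
[[2, 0, -1], [0, 2, -1], [-1, -1, 2]].
All simple roots have the same length, so the diagram is simply laced. The associated Dynkin diagram is a chain of 3 nodes with single edges (A_3), so the type is A_3 (the algebra sl(4)).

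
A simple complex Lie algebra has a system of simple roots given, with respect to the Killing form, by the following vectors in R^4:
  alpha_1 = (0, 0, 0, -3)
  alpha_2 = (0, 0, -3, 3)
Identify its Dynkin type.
B_2 (so(5))

Compute the Cartan integers a_ij = 2(alpha_i, alpha_j)/(alpha_j, alpha_j); the resulting 2x2 Cartan matrix is
[[2, -1], [-2, 2]].
The roots have two lengths (squared-length ratio 2:1); the short ones are alpha_{1}. The associated Dynkin diagram is a chain of 2 nodes with a double edge at one end; the terminal node there is the unique short simple root (B_2), so the type is B_2 (the algebra so(5)).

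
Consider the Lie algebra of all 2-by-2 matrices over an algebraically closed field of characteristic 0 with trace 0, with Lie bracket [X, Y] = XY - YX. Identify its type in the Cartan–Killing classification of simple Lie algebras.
This is sl(2), which has dimension 2^2 - 1 = 3 and rank 2 - 1 = 1 (a Cartan subalgebra is the diagonal traceless matrices). In the classification of classical Lie algebras, the special linear algebra sl(n+1) has type A_n; here n = 1, so the Dynkin diagram is a chain of 1 nodes with single edges (A_1). Hence the type is A_1.

type A_1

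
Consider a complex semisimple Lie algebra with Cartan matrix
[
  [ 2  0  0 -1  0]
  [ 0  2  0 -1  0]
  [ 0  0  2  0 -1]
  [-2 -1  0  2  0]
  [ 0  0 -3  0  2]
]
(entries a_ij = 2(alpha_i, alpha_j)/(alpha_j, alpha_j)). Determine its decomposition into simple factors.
The diagram associated to this matrix has two connected components: the simple roots {alpha_1, alpha_2, alpha_4} form a chain of 3 nodes with a double edge at one end; the terminal node there is the unique short simple root (B_3), and {alpha_3, alpha_5} form two nodes joined by a triple edge (G_2). A semisimple Lie algebra decomposes uniquely as the direct sum of simple ideals, one per connected component of its Dynkin diagram, so g ≅ B_3 ⊕ G_2 (dimension 21 + 14 = 35).

type B_3 + type G_2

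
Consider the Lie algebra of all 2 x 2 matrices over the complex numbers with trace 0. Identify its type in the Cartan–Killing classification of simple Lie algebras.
A_1

This is sl(2), which has dimension 2^2 - 1 = 3 and rank 2 - 1 = 1 (a Cartan subalgebra is the diagonal traceless matrices). In the classification of classical Lie algebras, the special linear algebra sl(n+1) has type A_n; here n = 1, so the Dynkin diagram is a chain of 1 nodes with single edges (A_1). Hence the type is A_1.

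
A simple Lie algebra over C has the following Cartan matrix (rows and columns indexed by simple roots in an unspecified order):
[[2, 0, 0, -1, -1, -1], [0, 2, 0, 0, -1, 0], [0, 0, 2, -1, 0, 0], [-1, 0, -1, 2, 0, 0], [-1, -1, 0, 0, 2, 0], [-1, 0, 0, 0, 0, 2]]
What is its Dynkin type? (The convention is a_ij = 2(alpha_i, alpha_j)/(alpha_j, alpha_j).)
E_6

The matrix has rank 6 with 2's on the diagonal. Reading the off-diagonal entries as Dynkin edges (a single edge where a_ij = a_ji = -1; a double or triple edge where a_ij * a_ji = 2 or 3), the diagram is a chain of 5 nodes with one extra node attached to the third node from one end (E_6). One simple-root ordering that puts it in standard form is (alpha_3, alpha_6, alpha_4, alpha_1, alpha_5, alpha_2). So the algebra is type E_6.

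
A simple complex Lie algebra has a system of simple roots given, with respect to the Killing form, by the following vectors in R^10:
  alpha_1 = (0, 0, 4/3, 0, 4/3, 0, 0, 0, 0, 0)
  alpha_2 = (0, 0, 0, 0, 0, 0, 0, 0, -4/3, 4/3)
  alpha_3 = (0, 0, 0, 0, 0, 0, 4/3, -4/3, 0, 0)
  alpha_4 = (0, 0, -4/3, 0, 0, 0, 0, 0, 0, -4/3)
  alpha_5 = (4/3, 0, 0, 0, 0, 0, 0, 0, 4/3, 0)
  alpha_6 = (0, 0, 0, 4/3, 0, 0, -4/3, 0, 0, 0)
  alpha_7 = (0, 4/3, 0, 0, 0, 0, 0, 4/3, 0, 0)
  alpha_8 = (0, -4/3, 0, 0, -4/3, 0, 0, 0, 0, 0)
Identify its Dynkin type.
A_8

Compute the Cartan integers a_ij = 2(alpha_i, alpha_j)/(alpha_j, alpha_j); the resulting 8x8 Cartan matrix is
[[2, 0, 0, -1, 0, 0, 0, -1], [0, 2, 0, -1, -1, 0, 0, 0], [0, 0, 2, 0, 0, -1, -1, 0], [-1, -1, 0, 2, 0, 0, 0, 0], [0, -1, 0, 0, 2, 0, 0, 0], [0, 0, -1, 0, 0, 2, 0, 0], [0, 0, -1, 0, 0, 0, 2, -1], [-1, 0, 0, 0, 0, 0, -1, 2]].
All simple roots have the same length, so the diagram is simply laced. The associated Dynkin diagram is a chain of 8 nodes with single edges (A_8), so the type is A_8 (the algebra sl(9)).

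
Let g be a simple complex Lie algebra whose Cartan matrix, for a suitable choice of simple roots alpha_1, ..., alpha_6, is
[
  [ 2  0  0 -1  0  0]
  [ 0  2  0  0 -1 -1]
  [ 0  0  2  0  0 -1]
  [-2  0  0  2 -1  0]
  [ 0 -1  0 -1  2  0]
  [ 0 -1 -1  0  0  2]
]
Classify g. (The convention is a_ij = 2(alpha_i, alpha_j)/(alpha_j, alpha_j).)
B_6 (so(13))

The matrix has rank 6 with 2's on the diagonal. Reading the off-diagonal entries as Dynkin edges (a single edge where a_ij = a_ji = -1; a double or triple edge where a_ij * a_ji = 2 or 3), the diagram is a chain of 6 nodes with a double edge at one end; the terminal node there is the unique short simple root (B_6). One simple-root ordering that puts it in standard form is (alpha_3, alpha_6, alpha_2, alpha_5, alpha_4, alpha_1). So the algebra is type B_6, i.e. so(13).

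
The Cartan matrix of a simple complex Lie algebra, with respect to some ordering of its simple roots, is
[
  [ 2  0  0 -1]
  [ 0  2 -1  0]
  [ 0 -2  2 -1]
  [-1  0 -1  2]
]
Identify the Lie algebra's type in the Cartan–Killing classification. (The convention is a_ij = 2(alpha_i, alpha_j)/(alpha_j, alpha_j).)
The matrix has rank 4 with 2's on the diagonal. Reading the off-diagonal entries as Dynkin edges (a single edge where a_ij = a_ji = -1; a double or triple edge where a_ij * a_ji = 2 or 3), the diagram is a chain of 4 nodes with a double edge at one end; the terminal node there is the unique short simple root (B_4). One simple-root ordering that puts it in standard form is (alpha_1, alpha_4, alpha_3, alpha_2). So the algebra is type B_4, i.e. so(9).

B4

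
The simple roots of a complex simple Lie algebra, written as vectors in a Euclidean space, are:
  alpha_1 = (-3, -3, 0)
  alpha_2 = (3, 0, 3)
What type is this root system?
A_2 (sl(3))

Compute the Cartan integers a_ij = 2(alpha_i, alpha_j)/(alpha_j, alpha_j); the resulting 2x2 Cartan matrix is
[[2, -1], [-1, 2]].
All simple roots have the same length, so the diagram is simply laced. The associated Dynkin diagram is a chain of 2 nodes with single edges (A_2), so the type is A_2 (the algebra sl(3)).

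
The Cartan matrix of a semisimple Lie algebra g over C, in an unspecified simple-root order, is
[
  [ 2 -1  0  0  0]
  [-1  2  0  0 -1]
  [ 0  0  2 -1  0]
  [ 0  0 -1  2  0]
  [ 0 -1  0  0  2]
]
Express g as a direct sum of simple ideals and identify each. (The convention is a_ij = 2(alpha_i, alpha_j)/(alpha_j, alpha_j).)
A2 ⊕ A3

The diagram associated to this matrix has two connected components: the simple roots {alpha_3, alpha_4} form a chain of 2 nodes with single edges (A_2), and {alpha_1, alpha_2, alpha_5} form a chain of 3 nodes with single edges (A_3). A semisimple Lie algebra decomposes uniquely as the direct sum of simple ideals, one per connected component of its Dynkin diagram, so g ≅ A_2 ⊕ A_3 (dimension 8 + 15 = 23).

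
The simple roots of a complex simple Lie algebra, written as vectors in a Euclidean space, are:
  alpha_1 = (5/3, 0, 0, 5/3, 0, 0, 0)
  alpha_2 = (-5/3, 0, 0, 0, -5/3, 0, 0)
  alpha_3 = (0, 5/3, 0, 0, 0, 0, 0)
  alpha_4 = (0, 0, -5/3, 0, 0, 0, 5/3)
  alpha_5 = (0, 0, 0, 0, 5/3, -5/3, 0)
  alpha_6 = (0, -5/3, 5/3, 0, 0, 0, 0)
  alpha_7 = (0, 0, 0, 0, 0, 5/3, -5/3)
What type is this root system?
type B_7

Compute the Cartan integers a_ij = 2(alpha_i, alpha_j)/(alpha_j, alpha_j); the resulting 7x7 Cartan matrix is
[[2, -1, 0, 0, 0, 0, 0], [-1, 2, 0, 0, -1, 0, 0], [0, 0, 2, 0, 0, -1, 0], [0, 0, 0, 2, 0, -1, -1], [0, -1, 0, 0, 2, 0, -1], [0, 0, -2, -1, 0, 2, 0], [0, 0, 0, -1, -1, 0, 2]].
The roots have two lengths (squared-length ratio 2:1); the short ones are alpha_{3}. The associated Dynkin diagram is a chain of 7 nodes with a double edge at one end; the terminal node there is the unique short simple root (B_7), so the type is B_7 (the algebra so(15)).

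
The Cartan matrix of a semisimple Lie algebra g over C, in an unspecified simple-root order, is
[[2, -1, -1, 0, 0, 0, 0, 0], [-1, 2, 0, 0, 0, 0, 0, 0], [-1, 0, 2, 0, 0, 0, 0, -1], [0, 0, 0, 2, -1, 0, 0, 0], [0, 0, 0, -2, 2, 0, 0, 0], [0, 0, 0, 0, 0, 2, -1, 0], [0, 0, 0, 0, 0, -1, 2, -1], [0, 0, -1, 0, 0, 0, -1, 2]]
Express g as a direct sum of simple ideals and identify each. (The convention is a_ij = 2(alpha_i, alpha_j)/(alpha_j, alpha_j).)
The diagram associated to this matrix has two connected components: the simple roots {alpha_1, alpha_2, alpha_3, alpha_6, alpha_7, alpha_8} form a chain of 6 nodes with single edges (A_6), and {alpha_4, alpha_5} form a chain of 2 nodes with a double edge at one end; the terminal node there is the unique short simple root (B_2). A semisimple Lie algebra decomposes uniquely as the direct sum of simple ideals, one per connected component of its Dynkin diagram, so g ≅ A_6 ⊕ B_2 (dimension 48 + 10 = 58).

A6 ⊕ B2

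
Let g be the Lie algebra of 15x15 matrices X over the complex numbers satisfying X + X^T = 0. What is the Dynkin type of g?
B7

This is so(15) with 15 odd, which has dimension 15(15-1)/2 = 105 and rank (15-1)/2 = 7. In the classification of classical Lie algebras, the orthogonal algebra so(2n+1) in an odd number of variables has type B_n; here n = 7, so the Dynkin diagram is a chain of 7 nodes with a double edge at one end; the terminal node there is the unique short simple root (B_7). Hence the type is B_7.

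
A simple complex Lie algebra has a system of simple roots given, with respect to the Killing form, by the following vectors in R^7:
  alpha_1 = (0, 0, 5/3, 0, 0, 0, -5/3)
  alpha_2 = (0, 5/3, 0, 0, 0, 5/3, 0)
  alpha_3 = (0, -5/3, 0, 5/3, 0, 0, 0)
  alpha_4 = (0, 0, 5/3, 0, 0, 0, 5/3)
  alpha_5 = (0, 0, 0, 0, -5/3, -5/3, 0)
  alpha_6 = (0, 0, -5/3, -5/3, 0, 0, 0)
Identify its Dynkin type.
D6

Compute the Cartan integers a_ij = 2(alpha_i, alpha_j)/(alpha_j, alpha_j); the resulting 6x6 Cartan matrix is
[[2, 0, 0, 0, 0, -1], [0, 2, -1, 0, -1, 0], [0, -1, 2, 0, 0, -1], [0, 0, 0, 2, 0, -1], [0, -1, 0, 0, 2, 0], [-1, 0, -1, -1, 0, 2]].
All simple roots have the same length, so the diagram is simply laced. The associated Dynkin diagram is a chain of 4 nodes with a fork of two nodes at one end (D_6), so the type is D_6 (the algebra so(12)).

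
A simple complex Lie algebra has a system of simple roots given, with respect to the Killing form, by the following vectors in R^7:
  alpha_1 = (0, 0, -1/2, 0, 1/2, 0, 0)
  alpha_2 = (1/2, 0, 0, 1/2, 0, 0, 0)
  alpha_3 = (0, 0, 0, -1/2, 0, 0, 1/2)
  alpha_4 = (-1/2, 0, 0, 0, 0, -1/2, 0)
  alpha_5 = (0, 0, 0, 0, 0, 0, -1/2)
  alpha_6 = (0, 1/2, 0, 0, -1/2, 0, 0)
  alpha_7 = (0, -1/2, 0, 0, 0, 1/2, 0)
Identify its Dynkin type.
Compute the Cartan integers a_ij = 2(alpha_i, alpha_j)/(alpha_j, alpha_j); the resulting 7x7 Cartan matrix is
[[2, 0, 0, 0, 0, -1, 0], [0, 2, -1, -1, 0, 0, 0], [0, -1, 2, 0, -2, 0, 0], [0, -1, 0, 2, 0, 0, -1], [0, 0, -1, 0, 2, 0, 0], [-1, 0, 0, 0, 0, 2, -1], [0, 0, 0, -1, 0, -1, 2]].
The roots have two lengths (squared-length ratio 2:1); the short ones are alpha_{5}. The associated Dynkin diagram is a chain of 7 nodes with a double edge at one end; the terminal node there is the unique short simple root (B_7), so the type is B_7 (the algebra so(15)).

type B_7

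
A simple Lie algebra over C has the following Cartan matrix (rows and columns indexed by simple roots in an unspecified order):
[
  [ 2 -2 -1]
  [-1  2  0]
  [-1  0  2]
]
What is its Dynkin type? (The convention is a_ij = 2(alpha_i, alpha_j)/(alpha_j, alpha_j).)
The matrix has rank 3 with 2's on the diagonal. Reading the off-diagonal entries as Dynkin edges (a single edge where a_ij = a_ji = -1; a double or triple edge where a_ij * a_ji = 2 or 3), the diagram is a chain of 3 nodes with a double edge at one end; the terminal node there is the unique short simple root (B_3). One simple-root ordering that puts it in standard form is (alpha_3, alpha_1, alpha_2). So the algebra is type B_3, i.e. so(7).

B_3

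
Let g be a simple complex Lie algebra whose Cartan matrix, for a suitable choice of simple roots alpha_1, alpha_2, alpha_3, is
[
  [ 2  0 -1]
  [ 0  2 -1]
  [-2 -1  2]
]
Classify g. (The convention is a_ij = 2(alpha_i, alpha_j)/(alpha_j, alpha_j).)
The matrix has rank 3 with 2's on the diagonal. Reading the off-diagonal entries as Dynkin edges (a single edge where a_ij = a_ji = -1; a double or triple edge where a_ij * a_ji = 2 or 3), the diagram is a chain of 3 nodes with a double edge at one end; the terminal node there is the unique short simple root (B_3). One simple-root ordering that puts it in standard form is (alpha_2, alpha_3, alpha_1). So the algebra is type B_3, i.e. so(7).

B_3 (so(7))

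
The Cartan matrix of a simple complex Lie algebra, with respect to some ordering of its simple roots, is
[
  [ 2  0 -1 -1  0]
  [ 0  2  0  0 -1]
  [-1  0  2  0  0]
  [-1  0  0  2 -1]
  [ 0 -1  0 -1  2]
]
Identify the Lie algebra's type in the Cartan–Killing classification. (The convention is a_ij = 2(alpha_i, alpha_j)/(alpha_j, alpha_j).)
The matrix has rank 5 with 2's on the diagonal. Reading the off-diagonal entries as Dynkin edges (a single edge where a_ij = a_ji = -1; a double or triple edge where a_ij * a_ji = 2 or 3), the diagram is a chain of 5 nodes with single edges (A_5). One simple-root ordering that puts it in standard form is (alpha_2, alpha_5, alpha_4, alpha_1, alpha_3). So the algebra is type A_5, i.e. sl(6).

A5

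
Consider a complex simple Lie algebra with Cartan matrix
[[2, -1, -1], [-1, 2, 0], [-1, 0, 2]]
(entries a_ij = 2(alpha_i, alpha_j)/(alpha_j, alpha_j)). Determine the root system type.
A_3

The matrix has rank 3 with 2's on the diagonal. Reading the off-diagonal entries as Dynkin edges (a single edge where a_ij = a_ji = -1; a double or triple edge where a_ij * a_ji = 2 or 3), the diagram is a chain of 3 nodes with single edges (A_3). One simple-root ordering that puts it in standard form is (alpha_3, alpha_1, alpha_2). So the algebra is type A_3, i.e. sl(4).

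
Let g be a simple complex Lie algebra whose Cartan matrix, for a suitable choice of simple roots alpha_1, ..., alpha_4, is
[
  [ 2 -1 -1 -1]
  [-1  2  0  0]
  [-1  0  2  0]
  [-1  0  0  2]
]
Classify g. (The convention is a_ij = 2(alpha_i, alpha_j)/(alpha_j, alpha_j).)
The matrix has rank 4 with 2's on the diagonal. Reading the off-diagonal entries as Dynkin edges (a single edge where a_ij = a_ji = -1; a double or triple edge where a_ij * a_ji = 2 or 3), the diagram is a chain of 2 nodes with a fork of two nodes at one end (D_4). One simple-root ordering that puts it in standard form is (alpha_3, alpha_1, alpha_2, alpha_4). So the algebra is type D_4, i.e. so(8).

D_4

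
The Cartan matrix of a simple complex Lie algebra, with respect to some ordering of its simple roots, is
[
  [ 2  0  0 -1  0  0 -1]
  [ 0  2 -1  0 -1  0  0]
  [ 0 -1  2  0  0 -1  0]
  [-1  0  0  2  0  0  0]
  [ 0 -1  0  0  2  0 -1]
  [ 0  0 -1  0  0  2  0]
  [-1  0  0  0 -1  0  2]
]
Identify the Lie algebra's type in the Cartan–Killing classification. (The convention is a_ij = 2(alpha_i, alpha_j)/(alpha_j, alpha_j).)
A_7 (sl(8))

The matrix has rank 7 with 2's on the diagonal. Reading the off-diagonal entries as Dynkin edges (a single edge where a_ij = a_ji = -1; a double or triple edge where a_ij * a_ji = 2 or 3), the diagram is a chain of 7 nodes with single edges (A_7). One simple-root ordering that puts it in standard form is (alpha_4, alpha_1, alpha_7, alpha_5, alpha_2, alpha_3, alpha_6). So the algebra is type A_7, i.e. sl(8).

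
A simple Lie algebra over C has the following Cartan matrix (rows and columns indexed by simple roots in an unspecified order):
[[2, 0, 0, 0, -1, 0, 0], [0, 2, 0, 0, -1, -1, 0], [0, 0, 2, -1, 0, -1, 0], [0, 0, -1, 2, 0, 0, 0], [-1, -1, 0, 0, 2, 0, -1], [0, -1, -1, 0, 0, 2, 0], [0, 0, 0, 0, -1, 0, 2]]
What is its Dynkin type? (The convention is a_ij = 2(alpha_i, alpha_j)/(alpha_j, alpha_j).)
The matrix has rank 7 with 2's on the diagonal. Reading the off-diagonal entries as Dynkin edges (a single edge where a_ij = a_ji = -1; a double or triple edge where a_ij * a_ji = 2 or 3), the diagram is a chain of 5 nodes with a fork of two nodes at one end (D_7). One simple-root ordering that puts it in standard form is (alpha_4, alpha_3, alpha_6, alpha_2, alpha_5, alpha_1, alpha_7). So the algebra is type D_7, i.e. so(14).

D_7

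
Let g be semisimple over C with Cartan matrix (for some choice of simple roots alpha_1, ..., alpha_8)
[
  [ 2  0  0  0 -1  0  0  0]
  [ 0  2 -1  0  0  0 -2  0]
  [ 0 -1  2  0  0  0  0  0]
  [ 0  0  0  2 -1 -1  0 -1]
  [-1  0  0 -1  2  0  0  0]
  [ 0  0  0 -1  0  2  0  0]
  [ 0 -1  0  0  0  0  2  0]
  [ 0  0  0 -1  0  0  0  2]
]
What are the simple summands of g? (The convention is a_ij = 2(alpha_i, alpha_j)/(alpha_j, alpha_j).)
The diagram associated to this matrix has two connected components: the simple roots {alpha_2, alpha_3, alpha_7} form a chain of 3 nodes with a double edge at one end; the terminal node there is the unique short simple root (B_3), and {alpha_1, alpha_4, alpha_5, alpha_6, alpha_8} form a chain of 3 nodes with a fork of two nodes at one end (D_5). A semisimple Lie algebra decomposes uniquely as the direct sum of simple ideals, one per connected component of its Dynkin diagram, so g ≅ B_3 ⊕ D_5 (dimension 21 + 45 = 66).

type B_3 + type D_5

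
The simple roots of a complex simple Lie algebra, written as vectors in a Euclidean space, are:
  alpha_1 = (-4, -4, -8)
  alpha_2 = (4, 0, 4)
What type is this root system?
Compute the Cartan integers a_ij = 2(alpha_i, alpha_j)/(alpha_j, alpha_j); the resulting 2x2 Cartan matrix is
[[2, -3], [-1, 2]].
The roots have two lengths (squared-length ratio 3:1); the short ones are alpha_{2}. The associated Dynkin diagram is two nodes joined by a triple edge (G_2), so the type is G_2.

G_2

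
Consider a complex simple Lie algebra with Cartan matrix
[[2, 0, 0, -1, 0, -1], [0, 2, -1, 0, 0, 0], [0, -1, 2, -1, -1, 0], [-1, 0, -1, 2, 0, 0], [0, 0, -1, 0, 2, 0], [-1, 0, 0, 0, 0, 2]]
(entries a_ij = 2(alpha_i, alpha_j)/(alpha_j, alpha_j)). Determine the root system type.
The matrix has rank 6 with 2's on the diagonal. Reading the off-diagonal entries as Dynkin edges (a single edge where a_ij = a_ji = -1; a double or triple edge where a_ij * a_ji = 2 or 3), the diagram is a chain of 4 nodes with a fork of two nodes at one end (D_6). One simple-root ordering that puts it in standard form is (alpha_6, alpha_1, alpha_4, alpha_3, alpha_5, alpha_2). So the algebra is type D_6, i.e. so(12).

D_6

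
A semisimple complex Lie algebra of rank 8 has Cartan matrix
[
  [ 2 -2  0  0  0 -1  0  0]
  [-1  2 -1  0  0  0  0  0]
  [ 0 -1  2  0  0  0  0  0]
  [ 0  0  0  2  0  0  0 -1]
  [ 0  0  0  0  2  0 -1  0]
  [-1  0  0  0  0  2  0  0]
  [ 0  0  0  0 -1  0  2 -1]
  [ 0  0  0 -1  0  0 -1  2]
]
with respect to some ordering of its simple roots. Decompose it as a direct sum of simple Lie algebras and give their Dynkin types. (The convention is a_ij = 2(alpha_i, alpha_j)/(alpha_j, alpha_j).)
The diagram associated to this matrix has two connected components: the simple roots {alpha_4, alpha_5, alpha_7, alpha_8} form a chain of 4 nodes with single edges (A_4), and {alpha_1, alpha_2, alpha_3, alpha_6} form a chain of 4 nodes with a double edge between the middle two (F_4). A semisimple Lie algebra decomposes uniquely as the direct sum of simple ideals, one per connected component of its Dynkin diagram, so g ≅ A_4 ⊕ F_4 (dimension 24 + 52 = 76).

A_4 ⊕ F_4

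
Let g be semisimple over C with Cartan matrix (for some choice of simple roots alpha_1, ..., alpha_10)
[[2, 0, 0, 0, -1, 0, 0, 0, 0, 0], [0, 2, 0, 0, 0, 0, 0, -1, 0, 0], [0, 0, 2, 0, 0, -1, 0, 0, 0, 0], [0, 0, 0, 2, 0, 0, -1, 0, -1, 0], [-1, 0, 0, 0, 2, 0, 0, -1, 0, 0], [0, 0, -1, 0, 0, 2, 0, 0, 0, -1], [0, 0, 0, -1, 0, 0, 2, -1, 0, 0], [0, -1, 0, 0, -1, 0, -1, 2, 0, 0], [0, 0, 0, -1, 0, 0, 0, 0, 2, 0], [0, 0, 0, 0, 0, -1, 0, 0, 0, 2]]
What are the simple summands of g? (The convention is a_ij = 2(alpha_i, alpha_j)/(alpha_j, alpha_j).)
The diagram associated to this matrix has two connected components: the simple roots {alpha_3, alpha_6, alpha_10} form a chain of 3 nodes with single edges (A_3), and {alpha_1, alpha_2, alpha_4, alpha_5, alpha_7, alpha_8, alpha_9} form a chain of 6 nodes with one extra node attached to the third node from one end (E_7). A semisimple Lie algebra decomposes uniquely as the direct sum of simple ideals, one per connected component of its Dynkin diagram, so g ≅ A_3 ⊕ E_7 (dimension 15 + 133 = 148).

A_3 + E_7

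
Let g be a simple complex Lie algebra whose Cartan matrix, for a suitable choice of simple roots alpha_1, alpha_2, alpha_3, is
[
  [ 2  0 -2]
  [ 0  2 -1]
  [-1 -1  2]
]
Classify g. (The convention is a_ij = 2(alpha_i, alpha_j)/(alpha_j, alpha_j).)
The matrix has rank 3 with 2's on the diagonal. Reading the off-diagonal entries as Dynkin edges (a single edge where a_ij = a_ji = -1; a double or triple edge where a_ij * a_ji = 2 or 3), the diagram is a chain of 3 nodes with a double edge at one end; the terminal node there is the unique long simple root (C_3). One simple-root ordering that puts it in standard form is (alpha_2, alpha_3, alpha_1). So the algebra is type C_3, i.e. sp(6).

C_3 (sp(6))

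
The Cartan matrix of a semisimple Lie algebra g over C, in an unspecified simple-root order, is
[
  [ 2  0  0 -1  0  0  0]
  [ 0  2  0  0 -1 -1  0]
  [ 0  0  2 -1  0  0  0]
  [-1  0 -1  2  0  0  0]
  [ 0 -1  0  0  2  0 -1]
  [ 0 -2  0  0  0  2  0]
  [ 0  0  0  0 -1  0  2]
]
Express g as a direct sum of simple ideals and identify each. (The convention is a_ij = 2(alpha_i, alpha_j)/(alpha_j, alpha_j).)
The diagram associated to this matrix has two connected components: the simple roots {alpha_1, alpha_3, alpha_4} form a chain of 3 nodes with single edges (A_3), and {alpha_2, alpha_5, alpha_6, alpha_7} form a chain of 4 nodes with a double edge at one end; the terminal node there is the unique long simple root (C_4). A semisimple Lie algebra decomposes uniquely as the direct sum of simple ideals, one per connected component of its Dynkin diagram, so g ≅ A_3 ⊕ C_4 (dimension 15 + 36 = 51).

A_3 + C_4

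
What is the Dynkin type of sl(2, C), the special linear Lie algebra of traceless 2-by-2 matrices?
type A_1

This is sl(2), which has dimension 2^2 - 1 = 3 and rank 2 - 1 = 1 (a Cartan subalgebra is the diagonal traceless matrices). In the classification of classical Lie algebras, the special linear algebra sl(n+1) has type A_n; here n = 1, so the Dynkin diagram is a chain of 1 nodes with single edges (A_1). Hence the type is A_1.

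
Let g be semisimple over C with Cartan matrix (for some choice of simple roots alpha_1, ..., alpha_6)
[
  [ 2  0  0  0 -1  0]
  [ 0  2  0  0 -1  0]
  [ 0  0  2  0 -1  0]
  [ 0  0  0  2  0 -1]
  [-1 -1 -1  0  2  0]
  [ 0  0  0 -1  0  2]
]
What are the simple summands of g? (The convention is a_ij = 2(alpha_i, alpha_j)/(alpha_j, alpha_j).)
The diagram associated to this matrix has two connected components: the simple roots {alpha_4, alpha_6} form a chain of 2 nodes with single edges (A_2), and {alpha_1, alpha_2, alpha_3, alpha_5} form a chain of 2 nodes with a fork of two nodes at one end (D_4). A semisimple Lie algebra decomposes uniquely as the direct sum of simple ideals, one per connected component of its Dynkin diagram, so g ≅ A_2 ⊕ D_4 (dimension 8 + 28 = 36).

type A_2 ⊕ type D_4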